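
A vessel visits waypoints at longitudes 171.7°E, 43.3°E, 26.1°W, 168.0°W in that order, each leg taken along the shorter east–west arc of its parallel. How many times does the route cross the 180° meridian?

Leg 1: +171.7° → +43.3°, shortest Δλ = -128.4° (west) — does not cross 180°.
Leg 2: +43.3° → -26.1°, shortest Δλ = -69.4° (west) — does not cross 180°.
Leg 3: -26.1° → -168.0°, shortest Δλ = -141.9° (west) — does not cross 180°.
Total crossings: 0.

0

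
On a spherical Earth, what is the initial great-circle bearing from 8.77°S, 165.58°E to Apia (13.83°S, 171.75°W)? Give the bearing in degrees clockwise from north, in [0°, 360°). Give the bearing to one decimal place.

Δλ = -171.75 − 165.58 = -337.33°; wrapped into (−180°, 180°]: 22.67°.
θ = atan2( sin Δλ · cos φ₂ , cos φ₁ · sin φ₂ − sin φ₁ · cos φ₂ · cos Δλ )
  = atan2(0.37425, -0.09964) = 104.908° → normalised to [0°, 360°): 104.908°.

104.9°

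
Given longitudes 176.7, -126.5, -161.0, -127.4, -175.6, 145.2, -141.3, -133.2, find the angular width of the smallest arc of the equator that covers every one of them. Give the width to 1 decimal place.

Sort the longitudes: -175.6°, -161.0°, -141.3°, -133.2°, -127.4°, -126.5°, +145.2°, +176.7°.
Eastward gaps between consecutive values (wrapping around): 14.6°, 19.7°, 8.1°, 5.8°, 0.9°, 271.7°, 31.5°, 7.7°.
Largest gap = 271.7° ⇒ minimal covering band is its complement: 360° − 271.7° = 88.3°.
Band runs from +145.2° eastward to -126.5°, crossing the antimeridian.

88.3°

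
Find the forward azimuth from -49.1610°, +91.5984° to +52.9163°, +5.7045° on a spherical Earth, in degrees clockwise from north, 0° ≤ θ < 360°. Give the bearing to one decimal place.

Δλ = 5.7045 − 91.5984 = -85.8939°.
θ = atan2( sin Δλ · cos φ₂ , cos φ₁ · sin φ₂ − sin φ₁ · cos φ₂ · cos Δλ )
  = atan2(-0.60143, 0.55435) = -47.333° → normalised to [0°, 360°): 312.667°.

312.7°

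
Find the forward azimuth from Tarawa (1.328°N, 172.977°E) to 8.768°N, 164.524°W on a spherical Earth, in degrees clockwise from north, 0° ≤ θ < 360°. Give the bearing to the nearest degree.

71°

Δλ = -164.524 − 172.977 = -337.501°; wrapped into (−180°, 180°]: 22.499°.
θ = atan2( sin Δλ · cos φ₂ , cos φ₁ · sin φ₂ − sin φ₁ · cos φ₂ · cos Δλ )
  = atan2(0.37820, 0.13123) = 70.864° → normalised to [0°, 360°): 70.864°.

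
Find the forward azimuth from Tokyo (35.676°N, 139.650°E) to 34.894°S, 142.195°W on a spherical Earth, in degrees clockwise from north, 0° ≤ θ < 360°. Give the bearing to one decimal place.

125.0°

Δλ = -142.195 − 139.650 = -281.845°; wrapped into (−180°, 180°]: 78.155°.
θ = atan2( sin Δλ · cos φ₂ , cos φ₁ · sin φ₂ − sin φ₁ · cos φ₂ · cos Δλ )
  = atan2(0.80275, -0.56289) = 125.038° → normalised to [0°, 360°): 125.038°.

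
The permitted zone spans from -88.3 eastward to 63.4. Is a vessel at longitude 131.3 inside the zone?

No

Band width going east from -88.3° to +63.4°: ((63.4 − -88.3) mod 360) = 151.7°.
Offset of +131.3° east of the west edge: ((131.3 − -88.3) mod 360) = 219.6°.
219.6° > 151.7° ⇒ outside.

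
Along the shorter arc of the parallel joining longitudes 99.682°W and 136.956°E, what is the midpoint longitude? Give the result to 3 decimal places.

Signed shortest Δλ from -99.682° to +136.956° is -123.362°.
Midpoint longitude = -99.682° + (-123.362°)/2 = -99.682° − 61.681° = -161.363°.
(The naïve average (-99.682 + +136.956)/2 = 18.637° is on the wrong side of the globe.)

161.363°W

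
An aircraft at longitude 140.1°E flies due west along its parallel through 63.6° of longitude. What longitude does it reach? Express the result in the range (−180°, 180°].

Start at +140.1°; shift −63.6° → +76.5°.
+76.5° already lies in (−180°, 180°].

76.5°E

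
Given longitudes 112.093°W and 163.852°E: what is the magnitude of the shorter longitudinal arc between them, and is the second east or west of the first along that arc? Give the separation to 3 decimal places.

84.055° west

Raw difference: 163.852 − -112.093 = 275.945°.
Normalise into (−180°, 180°]: 275.945° − 360° = -84.055°.
Negative ⇒ the second point lies to the west; separation 84.055°.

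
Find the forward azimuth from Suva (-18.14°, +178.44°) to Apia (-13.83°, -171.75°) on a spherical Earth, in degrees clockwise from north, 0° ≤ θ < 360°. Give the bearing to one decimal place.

Δλ = -171.75 − 178.44 = -350.19°; wrapped into (−180°, 180°]: 9.81°.
θ = atan2( sin Δλ · cos φ₂ , cos φ₁ · sin φ₂ − sin φ₁ · cos φ₂ · cos Δλ )
  = atan2(0.16544, 0.07073) = 66.852° → normalised to [0°, 360°): 66.852°.

66.9°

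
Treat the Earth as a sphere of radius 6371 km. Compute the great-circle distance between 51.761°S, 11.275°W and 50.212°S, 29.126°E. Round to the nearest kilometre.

2797 km

Δλ = 29.126 − -11.275 = 40.401°.
Δφ = -50.212 − -51.761 = 1.549°.
a = sin²(Δφ/2) + cos φ₁ · cos φ₂ · sin²(Δλ/2) = 0.047411.
c = 2·atan2(√a, √(1−a)) = 0.43900 rad → d = 6371·c ≈ 2796.87 km.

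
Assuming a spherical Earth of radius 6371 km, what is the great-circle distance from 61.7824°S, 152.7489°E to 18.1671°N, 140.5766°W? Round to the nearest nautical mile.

5737 nmi

Δλ = -140.5766 − 152.7489 = -293.3255°; wrapped into (−180°, 180°]: 66.6745°.
Δφ = 18.1671 − -61.7824 = 79.9495°.
a = sin²(Δφ/2) + cos φ₁ · cos φ₂ · sin²(Δλ/2) = 0.548426.
c = 2·atan2(√a, √(1−a)) = 1.66780 rad → d = 6371·c ≈ 10625.56 km ≈ 5737.34 nmi.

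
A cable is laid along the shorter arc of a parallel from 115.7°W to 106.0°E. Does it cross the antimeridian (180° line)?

Naïve |106.0 − -115.7| = 221.7° > 180°, so the shorter arc goes the other way round — across 180°.
Signed shortest Δλ = ((106.0 − -115.7 + 180) mod 360) − 180 = -138.3°.
Going west by 138.3° from -115.7° passes through 180° before reaching +106.0°.

Yes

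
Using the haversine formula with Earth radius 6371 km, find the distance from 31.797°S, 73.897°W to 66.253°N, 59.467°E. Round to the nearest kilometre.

15104 km

Δλ = 59.467 − -73.897 = 133.364°.
Δφ = 66.253 − -31.797 = 98.050°.
a = sin²(Δφ/2) + cos φ₁ · cos φ₂ · sin²(Δλ/2) = 0.858653.
c = 2·atan2(√a, √(1−a)) = 2.37073 rad → d = 6371·c ≈ 15103.89 km.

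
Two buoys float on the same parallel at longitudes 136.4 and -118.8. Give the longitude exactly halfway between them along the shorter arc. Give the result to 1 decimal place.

-171.2°

Signed shortest Δλ from +136.4° to -118.8° is +104.8°.
Midpoint longitude = +136.4° + (+104.8°)/2 = +136.4° + 52.4° = +188.8°.
Normalise into (−180°, 180°]: -171.2°.
(The naïve average (+136.4 + -118.8)/2 = 8.8° is on the wrong side of the globe.)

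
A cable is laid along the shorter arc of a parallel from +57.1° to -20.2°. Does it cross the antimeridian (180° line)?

No

Signed shortest Δλ = ((-20.2 − 57.1 + 180) mod 360) − 180 = -77.3°.
Going west by 77.3° from +57.1° reaches -20.2° without touching 180°.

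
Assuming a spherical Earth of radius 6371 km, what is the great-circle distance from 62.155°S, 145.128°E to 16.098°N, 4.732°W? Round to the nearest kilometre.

Δλ = -4.732 − 145.128 = -149.860°.
Δφ = 16.098 − -62.155 = 78.253°.
a = sin²(Δφ/2) + cos φ₁ · cos φ₂ · sin²(Δλ/2) = 0.816635.
c = 2·atan2(√a, √(1−a)) = 2.25657 rad → d = 6371·c ≈ 14376.59 km.

14377 km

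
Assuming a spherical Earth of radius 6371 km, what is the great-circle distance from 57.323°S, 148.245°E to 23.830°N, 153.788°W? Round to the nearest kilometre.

Δλ = -153.788 − 148.245 = -302.033°; wrapped into (−180°, 180°]: 57.967°.
Δφ = 23.830 − -57.323 = 81.153°.
a = sin²(Δφ/2) + cos φ₁ · cos φ₂ · sin²(Δλ/2) = 0.539062.
c = 2·atan2(√a, √(1−a)) = 1.64900 rad → d = 6371·c ≈ 10505.78 km.

10506 km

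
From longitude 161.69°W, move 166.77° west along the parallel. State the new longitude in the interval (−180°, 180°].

Start at -161.69°; shift −166.77° → -328.46°.
-328.46° lies outside (−180°, 180°]; add 360° → +31.54°.

31.54°E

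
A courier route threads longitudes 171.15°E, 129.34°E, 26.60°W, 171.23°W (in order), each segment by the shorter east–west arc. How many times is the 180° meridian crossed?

0

Leg 1: +171.15° → +129.34°, shortest Δλ = -41.81° (west) — does not cross 180°.
Leg 2: +129.34° → -26.60°, shortest Δλ = -155.94° (west) — does not cross 180°.
Leg 3: -26.60° → -171.23°, shortest Δλ = -144.63° (west) — does not cross 180°.
Total crossings: 0.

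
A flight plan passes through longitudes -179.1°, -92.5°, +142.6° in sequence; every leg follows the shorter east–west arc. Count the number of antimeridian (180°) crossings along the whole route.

Leg 1: -179.1° → -92.5°, shortest Δλ = 86.6° (east) — does not cross 180°.
Leg 2: -92.5° → +142.6°, shortest Δλ = -124.9° (west) — crosses 180°.
Total crossings: 1.

1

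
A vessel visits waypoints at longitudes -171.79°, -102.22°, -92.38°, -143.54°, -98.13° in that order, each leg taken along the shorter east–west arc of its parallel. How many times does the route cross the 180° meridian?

Leg 1: -171.79° → -102.22°, shortest Δλ = 69.57° (east) — does not cross 180°.
Leg 2: -102.22° → -92.38°, shortest Δλ = 9.84° (east) — does not cross 180°.
Leg 3: -92.38° → -143.54°, shortest Δλ = -51.16° (west) — does not cross 180°.
Leg 4: -143.54° → -98.13°, shortest Δλ = 45.41° (east) — does not cross 180°.
Total crossings: 0.

0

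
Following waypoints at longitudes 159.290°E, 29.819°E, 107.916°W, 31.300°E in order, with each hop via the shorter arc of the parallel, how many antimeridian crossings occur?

Leg 1: +159.290° → +29.819°, shortest Δλ = -129.471° (west) — does not cross 180°.
Leg 2: +29.819° → -107.916°, shortest Δλ = -137.735° (west) — does not cross 180°.
Leg 3: -107.916° → +31.300°, shortest Δλ = 139.216° (east) — does not cross 180°.
Total crossings: 0.

0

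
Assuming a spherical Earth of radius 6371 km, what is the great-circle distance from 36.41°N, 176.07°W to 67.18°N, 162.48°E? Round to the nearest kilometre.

3682 km

Δλ = 162.48 − -176.07 = 338.55°; wrapped into (−180°, 180°]: -21.45°.
Δφ = 67.18 − 36.41 = 30.77°.
a = sin²(Δφ/2) + cos φ₁ · cos φ₂ · sin²(Δλ/2) = 0.081196.
c = 2·atan2(√a, √(1−a)) = 0.57790 rad → d = 6371·c ≈ 3681.83 km.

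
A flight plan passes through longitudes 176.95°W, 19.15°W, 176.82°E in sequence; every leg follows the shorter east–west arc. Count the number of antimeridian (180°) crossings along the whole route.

1

Leg 1: -176.95° → -19.15°, shortest Δλ = 157.8° (east) — does not cross 180°.
Leg 2: -19.15° → +176.82°, shortest Δλ = -164.03° (west) — crosses 180°.
Total crossings: 1.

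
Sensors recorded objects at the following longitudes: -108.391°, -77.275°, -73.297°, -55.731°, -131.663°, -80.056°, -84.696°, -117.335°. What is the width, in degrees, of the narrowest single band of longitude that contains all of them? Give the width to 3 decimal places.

Sort the longitudes: -131.663°, -117.335°, -108.391°, -84.696°, -80.056°, -77.275°, -73.297°, -55.731°.
Eastward gaps between consecutive values (wrapping around): 14.328°, 8.944°, 23.695°, 4.640°, 2.781°, 3.978°, 17.566°, 284.068°.
Largest gap = 284.068° ⇒ minimal covering band is its complement: 360° − 284.068° = 75.932°.
Band runs from -131.663° eastward to -55.731°.

75.932°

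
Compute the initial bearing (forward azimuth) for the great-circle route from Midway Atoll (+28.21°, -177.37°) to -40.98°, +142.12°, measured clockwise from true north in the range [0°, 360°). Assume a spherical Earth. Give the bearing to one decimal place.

210.0°

Δλ = 142.12 − -177.37 = 319.49°; wrapped into (−180°, 180°]: -40.51°.
θ = atan2( sin Δλ · cos φ₂ , cos φ₁ · sin φ₂ − sin φ₁ · cos φ₂ · cos Δλ )
  = atan2(-0.49039, -0.84922) = -149.995° → normalised to [0°, 360°): 210.005°.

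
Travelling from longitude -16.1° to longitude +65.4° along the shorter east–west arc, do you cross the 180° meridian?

Signed shortest Δλ = ((65.4 − -16.1 + 180) mod 360) − 180 = 81.5°.
Going east by 81.5° from -16.1° reaches +65.4° without touching 180°.

No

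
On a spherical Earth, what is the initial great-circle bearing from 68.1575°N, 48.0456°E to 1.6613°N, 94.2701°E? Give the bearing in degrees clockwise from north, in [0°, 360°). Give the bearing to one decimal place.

131.2°

Δλ = 94.2701 − 48.0456 = 46.2245°.
θ = atan2( sin Δλ · cos φ₂ , cos φ₁ · sin φ₂ − sin φ₁ · cos φ₂ · cos Δλ )
  = atan2(0.72175, -0.63111) = 131.167° → normalised to [0°, 360°): 131.167°.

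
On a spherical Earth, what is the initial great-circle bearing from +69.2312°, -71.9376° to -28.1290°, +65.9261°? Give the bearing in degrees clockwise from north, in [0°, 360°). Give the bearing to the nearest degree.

53°

Δλ = 65.9261 − -71.9376 = 137.8637°.
θ = atan2( sin Δλ · cos φ₂ , cos φ₁ · sin φ₂ − sin φ₁ · cos φ₂ · cos Δλ )
  = atan2(0.59166, 0.44429) = 53.096° → normalised to [0°, 360°): 53.096°.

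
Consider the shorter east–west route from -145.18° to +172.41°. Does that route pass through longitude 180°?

Yes

Naïve |172.41 − -145.18| = 317.59° > 180°, so the shorter arc goes the other way round — across 180°.
Signed shortest Δλ = ((172.41 − -145.18 + 180) mod 360) − 180 = -42.41°.
Going west by 42.41° from -145.18° passes through 180° before reaching +172.41°.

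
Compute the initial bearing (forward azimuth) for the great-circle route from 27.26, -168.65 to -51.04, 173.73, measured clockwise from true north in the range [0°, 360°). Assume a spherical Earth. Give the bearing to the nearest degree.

191°

Δλ = 173.73 − -168.65 = 342.38°; wrapped into (−180°, 180°]: -17.62°.
θ = atan2( sin Δλ · cos φ₂ , cos φ₁ · sin φ₂ − sin φ₁ · cos φ₂ · cos Δλ )
  = atan2(-0.19033, -0.96571) = -168.850° → normalised to [0°, 360°): 191.150°.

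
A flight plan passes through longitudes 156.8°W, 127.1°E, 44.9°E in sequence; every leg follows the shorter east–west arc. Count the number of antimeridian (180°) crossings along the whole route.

Leg 1: -156.8° → +127.1°, shortest Δλ = -76.1° (west) — crosses 180°.
Leg 2: +127.1° → +44.9°, shortest Δλ = -82.2° (west) — does not cross 180°.
Total crossings: 1.

1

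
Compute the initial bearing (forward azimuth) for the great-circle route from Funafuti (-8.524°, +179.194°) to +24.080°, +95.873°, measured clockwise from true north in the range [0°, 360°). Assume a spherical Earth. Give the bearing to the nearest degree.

295°

Δλ = 95.873 − 179.194 = -83.321°.
θ = atan2( sin Δλ · cos φ₂ , cos φ₁ · sin φ₂ − sin φ₁ · cos φ₂ · cos Δλ )
  = atan2(-0.90678, 0.41924) = -65.187° → normalised to [0°, 360°): 294.813°.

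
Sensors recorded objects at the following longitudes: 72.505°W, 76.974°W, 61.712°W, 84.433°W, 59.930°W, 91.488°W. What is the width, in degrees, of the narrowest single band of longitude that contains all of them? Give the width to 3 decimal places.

Sort the longitudes: -91.488°, -84.433°, -76.974°, -72.505°, -61.712°, -59.930°.
Eastward gaps between consecutive values (wrapping around): 7.055°, 7.459°, 4.469°, 10.793°, 1.782°, 328.442°.
Largest gap = 328.442° ⇒ minimal covering band is its complement: 360° − 328.442° = 31.558°.
Band runs from -91.488° eastward to -59.930°.

31.558°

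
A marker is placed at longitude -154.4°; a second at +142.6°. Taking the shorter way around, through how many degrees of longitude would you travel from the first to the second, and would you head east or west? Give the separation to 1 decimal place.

Raw difference: 142.6 − -154.4 = 297.0°.
Normalise into (−180°, 180°]: 297.0° − 360° = -63.0°.
Negative ⇒ the second point lies to the west; separation 63.0°.

63.0° west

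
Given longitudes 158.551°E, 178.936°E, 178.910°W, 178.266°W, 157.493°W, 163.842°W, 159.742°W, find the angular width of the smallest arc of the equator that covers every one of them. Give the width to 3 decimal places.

Sort the longitudes: -178.910°, -178.266°, -163.842°, -159.742°, -157.493°, +158.551°, +178.936°.
Eastward gaps between consecutive values (wrapping around): 0.644°, 14.424°, 4.100°, 2.249°, 316.044°, 20.385°, 2.154°.
Largest gap = 316.044° ⇒ minimal covering band is its complement: 360° − 316.044° = 43.956°.
Band runs from +158.551° eastward to -157.493°, crossing the antimeridian.

43.956°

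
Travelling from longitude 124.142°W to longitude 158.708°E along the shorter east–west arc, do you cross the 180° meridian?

Yes

Naïve |158.708 − -124.142| = 282.85° > 180°, so the shorter arc goes the other way round — across 180°.
Signed shortest Δλ = ((158.708 − -124.142 + 180) mod 360) − 180 = -77.15°.
Going west by 77.15° from -124.142° passes through 180° before reaching +158.708°.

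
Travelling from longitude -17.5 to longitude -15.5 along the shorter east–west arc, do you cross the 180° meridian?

Signed shortest Δλ = ((-15.5 − -17.5 + 180) mod 360) − 180 = 2.0°.
Going east by 2.0° from -17.5° reaches -15.5° without touching 180°.

No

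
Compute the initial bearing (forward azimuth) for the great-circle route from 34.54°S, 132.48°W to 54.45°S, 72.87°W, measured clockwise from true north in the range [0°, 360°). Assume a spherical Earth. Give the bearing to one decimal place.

135.1°

Δλ = -72.87 − -132.48 = 59.61°.
θ = atan2( sin Δλ · cos φ₂ , cos φ₁ · sin φ₂ − sin φ₁ · cos φ₂ · cos Δλ )
  = atan2(0.50153, -0.50343) = 135.108° → normalised to [0°, 360°): 135.108°.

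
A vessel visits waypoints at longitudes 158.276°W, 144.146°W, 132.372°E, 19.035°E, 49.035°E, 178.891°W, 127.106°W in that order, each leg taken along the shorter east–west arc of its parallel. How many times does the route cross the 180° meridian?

2

Leg 1: -158.276° → -144.146°, shortest Δλ = 14.13° (east) — does not cross 180°.
Leg 2: -144.146° → +132.372°, shortest Δλ = -83.482° (west) — crosses 180°.
Leg 3: +132.372° → +19.035°, shortest Δλ = -113.337° (west) — does not cross 180°.
Leg 4: +19.035° → +49.035°, shortest Δλ = 30.0° (east) — does not cross 180°.
Leg 5: +49.035° → -178.891°, shortest Δλ = 132.074° (east) — crosses 180°.
Leg 6: -178.891° → -127.106°, shortest Δλ = 51.785° (east) — does not cross 180°.
Total crossings: 2.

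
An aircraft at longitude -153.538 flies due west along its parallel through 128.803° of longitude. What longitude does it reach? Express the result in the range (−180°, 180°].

+77.659°

Start at -153.538°; shift −128.803° → -282.341°.
-282.341° lies outside (−180°, 180°]; add 360° → +77.659°.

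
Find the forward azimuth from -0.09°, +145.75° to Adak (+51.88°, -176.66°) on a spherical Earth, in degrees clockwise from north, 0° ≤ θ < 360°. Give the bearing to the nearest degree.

26°

Δλ = -176.66 − 145.75 = -322.41°; wrapped into (−180°, 180°]: 37.59°.
θ = atan2( sin Δλ · cos φ₂ , cos φ₁ · sin φ₂ − sin φ₁ · cos φ₂ · cos Δλ )
  = atan2(0.37656, 0.78749) = 25.556° → normalised to [0°, 360°): 25.556°.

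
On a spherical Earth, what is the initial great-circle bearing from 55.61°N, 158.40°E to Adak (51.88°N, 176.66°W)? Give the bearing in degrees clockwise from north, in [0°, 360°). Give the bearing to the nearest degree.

Δλ = -176.66 − 158.40 = -335.06°; wrapped into (−180°, 180°]: 24.94°.
θ = atan2( sin Δλ · cos φ₂ , cos φ₁ · sin φ₂ − sin φ₁ · cos φ₂ · cos Δλ )
  = atan2(0.26030, -0.01755) = 93.858° → normalised to [0°, 360°): 93.858°.

94°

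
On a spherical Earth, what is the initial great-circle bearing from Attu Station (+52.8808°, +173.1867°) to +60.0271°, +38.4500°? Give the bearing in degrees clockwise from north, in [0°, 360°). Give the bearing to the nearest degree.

336°

Δλ = 38.4500 − 173.1867 = -134.7367°.
θ = atan2( sin Δλ · cos φ₂ , cos φ₁ · sin φ₂ − sin φ₁ · cos φ₂ · cos Δλ )
  = atan2(-0.35488, 0.80316) = -23.839° → normalised to [0°, 360°): 336.161°.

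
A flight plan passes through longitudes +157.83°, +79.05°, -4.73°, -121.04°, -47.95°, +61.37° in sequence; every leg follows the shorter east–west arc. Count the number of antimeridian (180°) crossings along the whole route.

Leg 1: +157.83° → +79.05°, shortest Δλ = -78.78° (west) — does not cross 180°.
Leg 2: +79.05° → -4.73°, shortest Δλ = -83.78° (west) — does not cross 180°.
Leg 3: -4.73° → -121.04°, shortest Δλ = -116.31° (west) — does not cross 180°.
Leg 4: -121.04° → -47.95°, shortest Δλ = 73.09° (east) — does not cross 180°.
Leg 5: -47.95° → +61.37°, shortest Δλ = 109.32° (east) — does not cross 180°.
Total crossings: 0.

0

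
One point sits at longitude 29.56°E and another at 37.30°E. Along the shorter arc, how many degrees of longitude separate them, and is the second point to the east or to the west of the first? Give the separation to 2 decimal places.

Raw difference: 37.30 − 29.56 = 7.74°.
Normalise into (−180°, 180°]: 7.74° stays 7.74°.
Positive ⇒ the second point lies to the east; separation 7.74°.

7.74° east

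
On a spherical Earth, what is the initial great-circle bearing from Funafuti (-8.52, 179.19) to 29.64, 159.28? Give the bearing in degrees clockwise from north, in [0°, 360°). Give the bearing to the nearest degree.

Δλ = 159.28 − 179.19 = -19.91°.
θ = atan2( sin Δλ · cos φ₂ , cos φ₁ · sin φ₂ − sin φ₁ · cos φ₂ · cos Δλ )
  = atan2(-0.29598, 0.61016) = -25.878° → normalised to [0°, 360°): 334.122°.

334°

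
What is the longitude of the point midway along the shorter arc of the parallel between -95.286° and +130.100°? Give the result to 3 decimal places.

-162.593°

Signed shortest Δλ from -95.286° to +130.100° is -134.614°.
Midpoint longitude = -95.286° + (-134.614°)/2 = -95.286° − 67.307° = -162.593°.
(The naïve average (-95.286 + +130.100)/2 = 17.407° is on the wrong side of the globe.)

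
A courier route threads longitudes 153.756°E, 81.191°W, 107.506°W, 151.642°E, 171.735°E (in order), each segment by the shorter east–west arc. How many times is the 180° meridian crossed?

Leg 1: +153.756° → -81.191°, shortest Δλ = 125.053° (east) — crosses 180°.
Leg 2: -81.191° → -107.506°, shortest Δλ = -26.315° (west) — does not cross 180°.
Leg 3: -107.506° → +151.642°, shortest Δλ = -100.852° (west) — crosses 180°.
Leg 4: +151.642° → +171.735°, shortest Δλ = 20.093° (east) — does not cross 180°.
Total crossings: 2.

2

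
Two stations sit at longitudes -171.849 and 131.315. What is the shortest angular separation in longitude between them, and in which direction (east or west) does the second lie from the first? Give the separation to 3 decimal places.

Raw difference: 131.315 − -171.849 = 303.164°.
Normalise into (−180°, 180°]: 303.164° − 360° = -56.836°.
Negative ⇒ the second point lies to the west; separation 56.836°.

56.836° west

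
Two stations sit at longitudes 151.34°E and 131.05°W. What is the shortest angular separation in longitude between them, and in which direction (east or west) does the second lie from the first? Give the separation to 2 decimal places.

Raw difference: -131.05 − 151.34 = -282.39°.
Normalise into (−180°, 180°]: -282.39° + 360° = 77.61°.
Positive ⇒ the second point lies to the east; separation 77.61°.

77.61° east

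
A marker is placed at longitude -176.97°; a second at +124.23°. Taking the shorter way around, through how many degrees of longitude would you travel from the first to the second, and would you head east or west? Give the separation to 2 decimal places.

58.80° west

Raw difference: 124.23 − -176.97 = 301.2°.
Normalise into (−180°, 180°]: 301.2° − 360° = -58.8°.
Negative ⇒ the second point lies to the west; separation 58.80°.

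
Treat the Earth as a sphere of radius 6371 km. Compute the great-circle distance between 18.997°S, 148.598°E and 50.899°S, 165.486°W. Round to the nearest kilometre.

Δλ = -165.486 − 148.598 = -314.084°; wrapped into (−180°, 180°]: 45.916°.
Δφ = -50.899 − -18.997 = -31.902°.
a = sin²(Δφ/2) + cos φ₁ · cos φ₂ · sin²(Δλ/2) = 0.166253.
c = 2·atan2(√a, √(1−a)) = 0.83996 rad → d = 6371·c ≈ 5351.37 km.

5351 km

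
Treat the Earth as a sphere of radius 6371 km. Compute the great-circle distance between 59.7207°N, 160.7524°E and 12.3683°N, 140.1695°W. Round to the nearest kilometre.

7119 km

Δλ = -140.1695 − 160.7524 = -300.9219°; wrapped into (−180°, 180°]: 59.0781°.
Δφ = 12.3683 − 59.7207 = -47.3524°.
a = sin²(Δφ/2) + cos φ₁ · cos φ₂ · sin²(Δλ/2) = 0.280969.
c = 2·atan2(√a, √(1−a)) = 1.11736 rad → d = 6371·c ≈ 7118.67 km.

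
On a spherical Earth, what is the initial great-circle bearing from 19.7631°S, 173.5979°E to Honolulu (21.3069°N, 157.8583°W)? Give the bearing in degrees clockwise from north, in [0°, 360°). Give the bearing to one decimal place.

35.7°

Δλ = -157.8583 − 173.5979 = -331.4562°; wrapped into (−180°, 180°]: 28.5438°.
θ = atan2( sin Δλ · cos φ₂ , cos φ₁ · sin φ₂ − sin φ₁ · cos φ₂ · cos Δλ )
  = atan2(0.44517, 0.61869) = 35.736° → normalised to [0°, 360°): 35.736°.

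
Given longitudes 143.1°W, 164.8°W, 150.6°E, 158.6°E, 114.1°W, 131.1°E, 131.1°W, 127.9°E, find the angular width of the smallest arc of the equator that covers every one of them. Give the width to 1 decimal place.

Sort the longitudes: -164.8°, -143.1°, -131.1°, -114.1°, +127.9°, +131.1°, +150.6°, +158.6°.
Eastward gaps between consecutive values (wrapping around): 21.7°, 12.0°, 17.0°, 242.0°, 3.2°, 19.5°, 8.0°, 36.6°.
Largest gap = 242.0° ⇒ minimal covering band is its complement: 360° − 242.0° = 118.0°.
Band runs from +127.9° eastward to -114.1°, crossing the antimeridian.

118.0°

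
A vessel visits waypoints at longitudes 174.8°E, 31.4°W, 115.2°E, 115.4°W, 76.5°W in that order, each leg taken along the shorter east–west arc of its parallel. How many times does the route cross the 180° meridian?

Leg 1: +174.8° → -31.4°, shortest Δλ = 153.8° (east) — crosses 180°.
Leg 2: -31.4° → +115.2°, shortest Δλ = 146.6° (east) — does not cross 180°.
Leg 3: +115.2° → -115.4°, shortest Δλ = 129.4° (east) — crosses 180°.
Leg 4: -115.4° → -76.5°, shortest Δλ = 38.9° (east) — does not cross 180°.
Total crossings: 2.

2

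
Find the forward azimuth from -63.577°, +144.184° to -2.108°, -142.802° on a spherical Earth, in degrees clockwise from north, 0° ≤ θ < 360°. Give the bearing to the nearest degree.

76°

Δλ = -142.802 − 144.184 = -286.986°; wrapped into (−180°, 180°]: 73.014°.
θ = atan2( sin Δλ · cos φ₂ , cos φ₁ · sin φ₂ − sin φ₁ · cos φ₂ · cos Δλ )
  = atan2(0.95573, 0.24507) = 75.618° → normalised to [0°, 360°): 75.618°.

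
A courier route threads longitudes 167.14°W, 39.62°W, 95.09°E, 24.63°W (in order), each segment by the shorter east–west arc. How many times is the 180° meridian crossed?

0

Leg 1: -167.14° → -39.62°, shortest Δλ = 127.52° (east) — does not cross 180°.
Leg 2: -39.62° → +95.09°, shortest Δλ = 134.71° (east) — does not cross 180°.
Leg 3: +95.09° → -24.63°, shortest Δλ = -119.72° (west) — does not cross 180°.
Total crossings: 0.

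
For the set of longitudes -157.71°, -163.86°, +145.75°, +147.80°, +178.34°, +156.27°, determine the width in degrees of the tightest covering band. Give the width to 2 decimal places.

Sort the longitudes: -163.86°, -157.71°, +145.75°, +147.80°, +156.27°, +178.34°.
Eastward gaps between consecutive values (wrapping around): 6.15°, 303.46°, 2.05°, 8.47°, 22.07°, 17.80°.
Largest gap = 303.46° ⇒ minimal covering band is its complement: 360° − 303.46° = 56.54°.
Band runs from +145.75° eastward to -157.71°, crossing the antimeridian.

56.54°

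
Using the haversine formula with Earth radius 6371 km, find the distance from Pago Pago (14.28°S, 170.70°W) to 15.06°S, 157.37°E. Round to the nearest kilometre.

Δλ = 157.37 − -170.70 = 328.07°; wrapped into (−180°, 180°]: -31.93°.
Δφ = -15.06 − -14.28 = -0.78°.
a = sin²(Δφ/2) + cos φ₁ · cos φ₂ · sin²(Δλ/2) = 0.070843.
c = 2·atan2(√a, √(1−a)) = 0.53882 rad → d = 6371·c ≈ 3432.84 km.

3433 km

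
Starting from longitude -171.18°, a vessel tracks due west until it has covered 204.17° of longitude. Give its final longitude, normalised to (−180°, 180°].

-15.35°

Start at -171.18°; shift −204.17° → -375.35°.
-375.35° lies outside (−180°, 180°]; add 360° → -15.35°.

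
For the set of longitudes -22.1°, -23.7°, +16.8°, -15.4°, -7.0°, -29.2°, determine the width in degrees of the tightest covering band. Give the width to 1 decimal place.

Sort the longitudes: -29.2°, -23.7°, -22.1°, -15.4°, -7.0°, +16.8°.
Eastward gaps between consecutive values (wrapping around): 5.5°, 1.6°, 6.7°, 8.4°, 23.8°, 314.0°.
Largest gap = 314.0° ⇒ minimal covering band is its complement: 360° − 314.0° = 46.0°.
Band runs from -29.2° eastward to +16.8°.

46.0°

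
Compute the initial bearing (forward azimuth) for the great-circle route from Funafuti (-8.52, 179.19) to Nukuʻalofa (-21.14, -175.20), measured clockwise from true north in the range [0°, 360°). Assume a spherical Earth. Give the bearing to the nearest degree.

157°

Δλ = -175.20 − 179.19 = -354.39°; wrapped into (−180°, 180°]: 5.61°.
θ = atan2( sin Δλ · cos φ₂ , cos φ₁ · sin φ₂ − sin φ₁ · cos φ₂ · cos Δλ )
  = atan2(0.09118, -0.21915) = 157.410° → normalised to [0°, 360°): 157.410°.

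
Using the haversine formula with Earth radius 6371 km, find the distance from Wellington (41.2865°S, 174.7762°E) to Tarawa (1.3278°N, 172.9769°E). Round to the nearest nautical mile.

Δλ = 172.9769 − 174.7762 = -1.7993°.
Δφ = 1.3278 − -41.2865 = 42.6143°.
a = sin²(Δφ/2) + cos φ₁ · cos φ₂ · sin²(Δλ/2) = 0.132221.
c = 2·atan2(√a, √(1−a)) = 0.74431 rad → d = 6371·c ≈ 4741.98 km ≈ 2560.46 nmi.

2560 nmi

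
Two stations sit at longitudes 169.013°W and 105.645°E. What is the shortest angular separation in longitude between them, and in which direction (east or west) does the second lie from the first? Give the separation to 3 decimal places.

85.342° west

Raw difference: 105.645 − -169.013 = 274.658°.
Normalise into (−180°, 180°]: 274.658° − 360° = -85.342°.
Negative ⇒ the second point lies to the west; separation 85.342°.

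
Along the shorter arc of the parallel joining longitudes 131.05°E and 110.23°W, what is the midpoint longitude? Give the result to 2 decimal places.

169.59°W

Signed shortest Δλ from +131.05° to -110.23° is +118.72°.
Midpoint longitude = +131.05° + (+118.72°)/2 = +131.05° + 59.36° = +190.41°.
Normalise into (−180°, 180°]: -169.59°.
(The naïve average (+131.05 + -110.23)/2 = 10.41° is on the wrong side of the globe.)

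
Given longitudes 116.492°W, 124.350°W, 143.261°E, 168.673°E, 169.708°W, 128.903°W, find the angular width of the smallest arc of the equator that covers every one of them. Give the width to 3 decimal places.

100.247°

Sort the longitudes: -169.708°, -128.903°, -124.350°, -116.492°, +143.261°, +168.673°.
Eastward gaps between consecutive values (wrapping around): 40.805°, 4.553°, 7.858°, 259.753°, 25.412°, 21.619°.
Largest gap = 259.753° ⇒ minimal covering band is its complement: 360° − 259.753° = 100.247°.
Band runs from +143.261° eastward to -116.492°, crossing the antimeridian.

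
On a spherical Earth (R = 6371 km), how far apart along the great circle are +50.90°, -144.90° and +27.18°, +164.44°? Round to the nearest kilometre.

4976 km

Δλ = 164.44 − -144.90 = 309.34°; wrapped into (−180°, 180°]: -50.66°.
Δφ = 27.18 − 50.90 = -23.72°.
a = sin²(Δφ/2) + cos φ₁ · cos φ₂ · sin²(Δλ/2) = 0.144930.
c = 2·atan2(√a, √(1−a)) = 0.78110 rad → d = 6371·c ≈ 4976.39 km.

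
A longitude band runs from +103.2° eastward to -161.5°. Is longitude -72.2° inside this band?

Band width going east from +103.2° to -161.5°: ((-161.5 − 103.2) mod 360) = 95.3°.
Offset of -72.2° east of the west edge: ((-72.2 − 103.2) mod 360) = 184.6°.
184.6° > 95.3° ⇒ outside.

No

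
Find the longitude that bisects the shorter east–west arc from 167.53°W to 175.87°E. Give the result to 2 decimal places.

Signed shortest Δλ from -167.53° to +175.87° is -16.60°.
Midpoint longitude = -167.53° + (-16.60°)/2 = -167.53° − 8.30° = -175.83°.
(The naïve average (-167.53 + +175.87)/2 = 4.17° is on the wrong side of the globe.)

175.83°W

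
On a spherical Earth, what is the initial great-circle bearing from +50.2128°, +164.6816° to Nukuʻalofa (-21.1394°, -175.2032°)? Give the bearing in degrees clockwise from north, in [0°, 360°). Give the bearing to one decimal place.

Δλ = -175.2032 − 164.6816 = -339.8848°; wrapped into (−180°, 180°]: 20.1152°.
θ = atan2( sin Δλ · cos φ₂ , cos φ₁ · sin φ₂ − sin φ₁ · cos φ₂ · cos Δλ )
  = atan2(0.32077, -0.90378) = 160.460° → normalised to [0°, 360°): 160.460°.

160.5°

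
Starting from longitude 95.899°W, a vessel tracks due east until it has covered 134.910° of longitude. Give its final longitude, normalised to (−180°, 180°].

39.011°E

Start at -95.899°; shift +134.910° → +39.011°.
+39.011° already lies in (−180°, 180°].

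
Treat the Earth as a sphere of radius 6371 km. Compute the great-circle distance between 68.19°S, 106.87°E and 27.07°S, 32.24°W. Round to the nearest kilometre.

Δλ = -32.24 − 106.87 = -139.11°.
Δφ = -27.07 − -68.19 = 41.12°.
a = sin²(Δφ/2) + cos φ₁ · cos φ₂ · sin²(Δλ/2) = 0.413796.
c = 2·atan2(√a, √(1−a)) = 1.39752 rad → d = 6371·c ≈ 8903.61 km.

8904 km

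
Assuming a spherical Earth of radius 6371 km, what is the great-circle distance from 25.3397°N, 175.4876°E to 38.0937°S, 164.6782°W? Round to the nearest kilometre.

Δλ = -164.6782 − 175.4876 = -340.1658°; wrapped into (−180°, 180°]: 19.8342°.
Δφ = -38.0937 − 25.3397 = -63.4334°.
a = sin²(Δφ/2) + cos φ₁ · cos φ₂ · sin²(Δλ/2) = 0.297478.
c = 2·atan2(√a, √(1−a)) = 1.15377 rad → d = 6371·c ≈ 7350.67 km.

7351 km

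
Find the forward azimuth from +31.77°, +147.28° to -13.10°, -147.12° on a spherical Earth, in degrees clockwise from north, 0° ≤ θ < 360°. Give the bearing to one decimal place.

114.5°

Δλ = -147.12 − 147.28 = -294.40°; wrapped into (−180°, 180°]: 65.60°.
θ = atan2( sin Δλ · cos φ₂ , cos φ₁ · sin φ₂ − sin φ₁ · cos φ₂ · cos Δλ )
  = atan2(0.88698, -0.40454) = 114.517° → normalised to [0°, 360°): 114.517°.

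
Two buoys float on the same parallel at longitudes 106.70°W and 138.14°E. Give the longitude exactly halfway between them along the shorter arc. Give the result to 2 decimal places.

164.28°W

Signed shortest Δλ from -106.70° to +138.14° is -115.16°.
Midpoint longitude = -106.70° + (-115.16°)/2 = -106.70° − 57.58° = -164.28°.
(The naïve average (-106.70 + +138.14)/2 = 15.72° is on the wrong side of the globe.)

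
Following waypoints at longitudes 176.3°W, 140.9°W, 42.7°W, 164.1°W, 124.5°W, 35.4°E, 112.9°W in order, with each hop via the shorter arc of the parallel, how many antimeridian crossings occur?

0

Leg 1: -176.3° → -140.9°, shortest Δλ = 35.4° (east) — does not cross 180°.
Leg 2: -140.9° → -42.7°, shortest Δλ = 98.2° (east) — does not cross 180°.
Leg 3: -42.7° → -164.1°, shortest Δλ = -121.4° (west) — does not cross 180°.
Leg 4: -164.1° → -124.5°, shortest Δλ = 39.6° (east) — does not cross 180°.
Leg 5: -124.5° → +35.4°, shortest Δλ = 159.9° (east) — does not cross 180°.
Leg 6: +35.4° → -112.9°, shortest Δλ = -148.3° (west) — does not cross 180°.
Total crossings: 0.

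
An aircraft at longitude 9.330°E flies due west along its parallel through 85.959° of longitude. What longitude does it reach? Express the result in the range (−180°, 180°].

76.629°W

Start at +9.330°; shift −85.959° → -76.629°.
-76.629° already lies in (−180°, 180°].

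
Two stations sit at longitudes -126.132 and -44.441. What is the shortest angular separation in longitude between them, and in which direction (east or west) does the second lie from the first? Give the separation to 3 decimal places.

81.691° east

Raw difference: -44.441 − -126.132 = 81.691°.
Normalise into (−180°, 180°]: 81.691° stays 81.691°.
Positive ⇒ the second point lies to the east; separation 81.691°.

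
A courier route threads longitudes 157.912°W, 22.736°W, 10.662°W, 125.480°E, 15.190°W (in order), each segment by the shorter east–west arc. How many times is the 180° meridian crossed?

0

Leg 1: -157.912° → -22.736°, shortest Δλ = 135.176° (east) — does not cross 180°.
Leg 2: -22.736° → -10.662°, shortest Δλ = 12.074° (east) — does not cross 180°.
Leg 3: -10.662° → +125.480°, shortest Δλ = 136.142° (east) — does not cross 180°.
Leg 4: +125.480° → -15.190°, shortest Δλ = -140.67° (west) — does not cross 180°.
Total crossings: 0.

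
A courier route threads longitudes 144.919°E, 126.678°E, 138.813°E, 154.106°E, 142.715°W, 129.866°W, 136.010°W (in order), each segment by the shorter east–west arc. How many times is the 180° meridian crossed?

1

Leg 1: +144.919° → +126.678°, shortest Δλ = -18.241° (west) — does not cross 180°.
Leg 2: +126.678° → +138.813°, shortest Δλ = 12.135° (east) — does not cross 180°.
Leg 3: +138.813° → +154.106°, shortest Δλ = 15.293° (east) — does not cross 180°.
Leg 4: +154.106° → -142.715°, shortest Δλ = 63.179° (east) — crosses 180°.
Leg 5: -142.715° → -129.866°, shortest Δλ = 12.849° (east) — does not cross 180°.
Leg 6: -129.866° → -136.010°, shortest Δλ = -6.144° (west) — does not cross 180°.
Total crossings: 1.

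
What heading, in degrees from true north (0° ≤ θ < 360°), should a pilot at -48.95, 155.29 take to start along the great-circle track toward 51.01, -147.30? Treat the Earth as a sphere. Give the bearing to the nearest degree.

35°

Δλ = -147.30 − 155.29 = -302.59°; wrapped into (−180°, 180°]: 57.41°.
θ = atan2( sin Δλ · cos φ₂ , cos φ₁ · sin φ₂ − sin φ₁ · cos φ₂ · cos Δλ )
  = atan2(0.53012, 0.76601) = 34.685° → normalised to [0°, 360°): 34.685°.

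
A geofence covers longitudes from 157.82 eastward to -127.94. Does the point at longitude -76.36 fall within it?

No

Band width going east from +157.82° to -127.94°: ((-127.94 − 157.82) mod 360) = 74.24°.
Offset of -76.36° east of the west edge: ((-76.36 − 157.82) mod 360) = 125.82°.
125.82° > 74.24° ⇒ outside.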